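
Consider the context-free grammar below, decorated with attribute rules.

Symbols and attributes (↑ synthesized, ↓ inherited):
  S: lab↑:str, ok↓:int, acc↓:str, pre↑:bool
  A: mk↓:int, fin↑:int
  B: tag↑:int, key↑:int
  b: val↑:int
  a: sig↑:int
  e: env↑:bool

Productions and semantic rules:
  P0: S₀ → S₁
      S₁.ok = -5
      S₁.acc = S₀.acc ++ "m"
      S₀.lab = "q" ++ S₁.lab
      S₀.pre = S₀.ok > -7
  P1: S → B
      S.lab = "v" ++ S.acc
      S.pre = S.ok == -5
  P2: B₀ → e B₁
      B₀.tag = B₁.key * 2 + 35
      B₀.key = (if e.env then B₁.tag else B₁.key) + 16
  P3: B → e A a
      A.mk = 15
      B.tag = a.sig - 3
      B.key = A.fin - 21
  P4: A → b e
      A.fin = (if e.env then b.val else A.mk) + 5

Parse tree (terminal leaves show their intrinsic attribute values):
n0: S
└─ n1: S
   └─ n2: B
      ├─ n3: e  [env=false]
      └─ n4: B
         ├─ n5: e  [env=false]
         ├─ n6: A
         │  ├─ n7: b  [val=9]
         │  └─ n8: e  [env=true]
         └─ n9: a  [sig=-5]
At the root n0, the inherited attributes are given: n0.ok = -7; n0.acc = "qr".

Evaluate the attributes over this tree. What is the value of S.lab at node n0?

1. n0.ok = -7  [given at root]
2. n0.acc = "qr"  [given at root]
3. n1.ok = -5  [-5]
4. n1.acc = "qrm"  [S₀.acc ++ "m"]
5. n3.env = false  [terminal]
6. n5.env = false  [terminal]
7. n6.mk = 15  [15]
8. n7.val = 9  [terminal]
9. n8.env = true  [terminal]
10. n6.fin = 14  [(if e.env then b.val else A.mk) + 5]
11. n9.sig = -5  [terminal]
12. n4.tag = -8  [a.sig - 3]
13. n4.key = -7  [A.fin - 21]
14. n2.tag = 21  [B₁.key * 2 + 35]
15. n2.key = 9  [(if e.env then B₁.tag else B₁.key) + 16]
16. n1.lab = "vqrm"  ["v" ++ S.acc]
17. n1.pre = true  [S.ok == -5]
18. n0.lab = "qvqrm"  ["q" ++ S₁.lab]
19. n0.pre = false  [S₀.ok > -7]

"qvqrm"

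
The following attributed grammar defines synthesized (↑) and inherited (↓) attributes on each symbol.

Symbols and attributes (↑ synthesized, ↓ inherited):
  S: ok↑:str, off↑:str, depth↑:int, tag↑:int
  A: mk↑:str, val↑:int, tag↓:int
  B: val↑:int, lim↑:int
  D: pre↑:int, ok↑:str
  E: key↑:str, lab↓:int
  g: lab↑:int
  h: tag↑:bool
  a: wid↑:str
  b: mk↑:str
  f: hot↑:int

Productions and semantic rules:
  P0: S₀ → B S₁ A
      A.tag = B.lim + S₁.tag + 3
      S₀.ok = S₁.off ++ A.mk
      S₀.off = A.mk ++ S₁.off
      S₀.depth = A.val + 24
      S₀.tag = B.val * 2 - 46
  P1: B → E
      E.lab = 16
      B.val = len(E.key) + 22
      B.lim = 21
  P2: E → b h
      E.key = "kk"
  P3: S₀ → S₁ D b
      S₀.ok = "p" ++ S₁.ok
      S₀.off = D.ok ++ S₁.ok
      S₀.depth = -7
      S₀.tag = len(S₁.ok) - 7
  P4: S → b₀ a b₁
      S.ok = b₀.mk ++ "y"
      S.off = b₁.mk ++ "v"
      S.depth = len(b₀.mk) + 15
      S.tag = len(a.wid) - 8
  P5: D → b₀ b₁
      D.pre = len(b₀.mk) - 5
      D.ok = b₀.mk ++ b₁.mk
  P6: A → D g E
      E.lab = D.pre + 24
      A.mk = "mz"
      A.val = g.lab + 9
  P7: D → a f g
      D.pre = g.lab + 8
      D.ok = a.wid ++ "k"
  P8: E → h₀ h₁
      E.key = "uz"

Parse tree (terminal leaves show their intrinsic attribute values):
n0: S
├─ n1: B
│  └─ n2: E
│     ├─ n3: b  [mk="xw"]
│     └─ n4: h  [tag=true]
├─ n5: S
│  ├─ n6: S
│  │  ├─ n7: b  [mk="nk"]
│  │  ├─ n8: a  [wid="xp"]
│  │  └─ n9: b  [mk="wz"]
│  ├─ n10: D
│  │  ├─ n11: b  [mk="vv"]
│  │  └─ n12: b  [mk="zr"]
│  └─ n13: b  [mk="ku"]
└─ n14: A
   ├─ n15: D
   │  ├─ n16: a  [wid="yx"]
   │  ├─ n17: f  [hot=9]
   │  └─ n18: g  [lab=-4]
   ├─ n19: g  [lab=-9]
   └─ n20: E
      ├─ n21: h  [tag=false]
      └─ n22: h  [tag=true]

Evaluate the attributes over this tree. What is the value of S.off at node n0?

1. n2.lab = 16  [16]
2. n3.mk = "xw"  [terminal]
3. n4.tag = true  [terminal]
4. n2.key = "kk"  ["kk"]
5. n1.val = 24  [len(E.key) + 22]
6. n1.lim = 21  [21]
7. n7.mk = "nk"  [terminal]
8. n8.wid = "xp"  [terminal]
9. n9.mk = "wz"  [terminal]
10. n6.ok = "nky"  [b₀.mk ++ "y"]
11. n6.off = "wzv"  [b₁.mk ++ "v"]
12. n6.depth = 17  [len(b₀.mk) + 15]
13. n6.tag = -6  [len(a.wid) - 8]
14. n11.mk = "vv"  [terminal]
15. n12.mk = "zr"  [terminal]
16. n10.pre = -3  [len(b₀.mk) - 5]
17. n10.ok = "vvzr"  [b₀.mk ++ b₁.mk]
18. n13.mk = "ku"  [terminal]
19. n5.ok = "pnky"  ["p" ++ S₁.ok]
20. n5.off = "vvzrnky"  [D.ok ++ S₁.ok]
21. n5.depth = -7  [-7]
22. n5.tag = -4  [len(S₁.ok) - 7]
23. n14.tag = 20  [B.lim + S₁.tag + 3]
24. n16.wid = "yx"  [terminal]
25. n17.hot = 9  [terminal]
26. n18.lab = -4  [terminal]
27. n15.pre = 4  [g.lab + 8]
28. n15.ok = "yxk"  [a.wid ++ "k"]
29. n19.lab = -9  [terminal]
30. n20.lab = 28  [D.pre + 24]
31. n21.tag = false  [terminal]
32. n22.tag = true  [terminal]
33. n20.key = "uz"  ["uz"]
34. n14.mk = "mz"  ["mz"]
35. n14.val = 0  [g.lab + 9]
36. n0.ok = "vvzrnkymz"  [S₁.off ++ A.mk]
37. n0.off = "mzvvzrnky"  [A.mk ++ S₁.off]
38. n0.depth = 24  [A.val + 24]
39. n0.tag = 2  [B.val * 2 - 46]

"mzvvzrnky"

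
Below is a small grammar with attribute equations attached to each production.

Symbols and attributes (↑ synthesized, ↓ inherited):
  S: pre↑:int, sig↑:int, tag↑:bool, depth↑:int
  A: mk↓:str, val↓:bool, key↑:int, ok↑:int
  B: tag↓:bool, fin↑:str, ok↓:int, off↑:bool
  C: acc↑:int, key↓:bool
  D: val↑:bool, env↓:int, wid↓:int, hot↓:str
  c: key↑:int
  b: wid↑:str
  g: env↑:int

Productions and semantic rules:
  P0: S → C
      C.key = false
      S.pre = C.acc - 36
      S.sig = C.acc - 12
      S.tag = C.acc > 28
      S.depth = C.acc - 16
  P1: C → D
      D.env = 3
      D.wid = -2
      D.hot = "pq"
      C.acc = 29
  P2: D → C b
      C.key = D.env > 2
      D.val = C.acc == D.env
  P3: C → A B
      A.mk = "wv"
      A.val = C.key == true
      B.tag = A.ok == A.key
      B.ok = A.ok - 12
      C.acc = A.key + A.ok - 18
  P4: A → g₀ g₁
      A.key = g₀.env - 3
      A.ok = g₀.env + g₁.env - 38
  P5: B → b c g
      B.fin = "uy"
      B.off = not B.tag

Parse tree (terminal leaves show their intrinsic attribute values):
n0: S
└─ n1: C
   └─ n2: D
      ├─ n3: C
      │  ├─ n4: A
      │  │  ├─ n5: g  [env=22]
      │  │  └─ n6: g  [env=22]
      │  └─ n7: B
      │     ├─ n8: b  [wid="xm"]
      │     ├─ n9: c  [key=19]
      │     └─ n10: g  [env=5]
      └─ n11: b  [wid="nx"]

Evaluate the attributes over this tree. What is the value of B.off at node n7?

true

1. n1.key = false  [false]
2. n2.env = 3  [3]
3. n2.wid = -2  [-2]
4. n2.hot = "pq"  ["pq"]
5. n3.key = true  [D.env > 2]
6. n4.mk = "wv"  ["wv"]
7. n4.val = true  [C.key == true]
8. n5.env = 22  [terminal]
9. n6.env = 22  [terminal]
10. n4.key = 19  [g₀.env - 3]
11. n4.ok = 6  [g₀.env + g₁.env - 38]
12. n7.tag = false  [A.ok == A.key]
13. n7.ok = -6  [A.ok - 12]
14. n8.wid = "xm"  [terminal]
15. n9.key = 19  [terminal]
16. n10.env = 5  [terminal]
17. n7.fin = "uy"  ["uy"]
18. n7.off = true  [not B.tag]
19. n3.acc = 7  [A.key + A.ok - 18]
20. n11.wid = "nx"  [terminal]
21. n2.val = false  [C.acc == D.env]
22. n1.acc = 29  [29]
23. n0.pre = -7  [C.acc - 36]
24. n0.sig = 17  [C.acc - 12]
25. n0.tag = true  [C.acc > 28]
26. n0.depth = 13  [C.acc - 16]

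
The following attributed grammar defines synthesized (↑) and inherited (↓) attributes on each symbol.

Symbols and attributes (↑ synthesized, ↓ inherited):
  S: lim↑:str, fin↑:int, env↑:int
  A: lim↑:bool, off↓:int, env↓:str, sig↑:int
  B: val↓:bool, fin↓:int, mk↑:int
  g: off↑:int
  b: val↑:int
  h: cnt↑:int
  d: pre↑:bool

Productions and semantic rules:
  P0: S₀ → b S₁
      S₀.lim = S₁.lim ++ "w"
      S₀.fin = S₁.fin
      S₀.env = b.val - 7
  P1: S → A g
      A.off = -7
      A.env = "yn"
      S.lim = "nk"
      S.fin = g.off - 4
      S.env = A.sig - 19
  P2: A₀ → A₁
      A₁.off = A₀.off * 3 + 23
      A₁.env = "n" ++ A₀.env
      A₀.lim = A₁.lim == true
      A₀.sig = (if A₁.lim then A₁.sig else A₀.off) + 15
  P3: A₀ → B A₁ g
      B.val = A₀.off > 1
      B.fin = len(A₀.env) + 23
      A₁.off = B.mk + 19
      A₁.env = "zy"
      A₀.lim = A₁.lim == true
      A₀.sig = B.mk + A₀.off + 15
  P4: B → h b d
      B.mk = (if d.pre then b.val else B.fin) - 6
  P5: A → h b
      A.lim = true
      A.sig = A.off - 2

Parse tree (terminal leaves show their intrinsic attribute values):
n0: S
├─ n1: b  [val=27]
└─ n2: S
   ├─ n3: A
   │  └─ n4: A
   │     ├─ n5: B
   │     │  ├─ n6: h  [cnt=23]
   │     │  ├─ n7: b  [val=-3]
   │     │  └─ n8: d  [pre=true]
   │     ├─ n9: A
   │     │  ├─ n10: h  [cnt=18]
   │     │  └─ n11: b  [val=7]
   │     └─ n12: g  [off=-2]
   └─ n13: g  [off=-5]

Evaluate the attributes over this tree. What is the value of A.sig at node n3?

1. n1.val = 27  [terminal]
2. n3.off = -7  [-7]
3. n3.env = "yn"  ["yn"]
4. n4.off = 2  [A₀.off * 3 + 23]
5. n4.env = "nyn"  ["n" ++ A₀.env]
6. n5.val = true  [A₀.off > 1]
7. n5.fin = 26  [len(A₀.env) + 23]
8. n6.cnt = 23  [terminal]
9. n7.val = -3  [terminal]
10. n8.pre = true  [terminal]
11. n5.mk = -9  [(if d.pre then b.val else B.fin) - 6]
12. n9.off = 10  [B.mk + 19]
13. n9.env = "zy"  ["zy"]
14. n10.cnt = 18  [terminal]
15. n11.val = 7  [terminal]
16. n9.lim = true  [true]
17. n9.sig = 8  [A.off - 2]
18. n12.off = -2  [terminal]
19. n4.lim = true  [A₁.lim == true]
20. n4.sig = 8  [B.mk + A₀.off + 15]
21. n3.lim = true  [A₁.lim == true]
22. n3.sig = 23  [(if A₁.lim then A₁.sig else A₀.off) + 15]
23. n13.off = -5  [terminal]
24. n2.lim = "nk"  ["nk"]
25. n2.fin = -9  [g.off - 4]
26. n2.env = 4  [A.sig - 19]
27. n0.lim = "nkw"  [S₁.lim ++ "w"]
28. n0.fin = -9  [S₁.fin]
29. n0.env = 20  [b.val - 7]

23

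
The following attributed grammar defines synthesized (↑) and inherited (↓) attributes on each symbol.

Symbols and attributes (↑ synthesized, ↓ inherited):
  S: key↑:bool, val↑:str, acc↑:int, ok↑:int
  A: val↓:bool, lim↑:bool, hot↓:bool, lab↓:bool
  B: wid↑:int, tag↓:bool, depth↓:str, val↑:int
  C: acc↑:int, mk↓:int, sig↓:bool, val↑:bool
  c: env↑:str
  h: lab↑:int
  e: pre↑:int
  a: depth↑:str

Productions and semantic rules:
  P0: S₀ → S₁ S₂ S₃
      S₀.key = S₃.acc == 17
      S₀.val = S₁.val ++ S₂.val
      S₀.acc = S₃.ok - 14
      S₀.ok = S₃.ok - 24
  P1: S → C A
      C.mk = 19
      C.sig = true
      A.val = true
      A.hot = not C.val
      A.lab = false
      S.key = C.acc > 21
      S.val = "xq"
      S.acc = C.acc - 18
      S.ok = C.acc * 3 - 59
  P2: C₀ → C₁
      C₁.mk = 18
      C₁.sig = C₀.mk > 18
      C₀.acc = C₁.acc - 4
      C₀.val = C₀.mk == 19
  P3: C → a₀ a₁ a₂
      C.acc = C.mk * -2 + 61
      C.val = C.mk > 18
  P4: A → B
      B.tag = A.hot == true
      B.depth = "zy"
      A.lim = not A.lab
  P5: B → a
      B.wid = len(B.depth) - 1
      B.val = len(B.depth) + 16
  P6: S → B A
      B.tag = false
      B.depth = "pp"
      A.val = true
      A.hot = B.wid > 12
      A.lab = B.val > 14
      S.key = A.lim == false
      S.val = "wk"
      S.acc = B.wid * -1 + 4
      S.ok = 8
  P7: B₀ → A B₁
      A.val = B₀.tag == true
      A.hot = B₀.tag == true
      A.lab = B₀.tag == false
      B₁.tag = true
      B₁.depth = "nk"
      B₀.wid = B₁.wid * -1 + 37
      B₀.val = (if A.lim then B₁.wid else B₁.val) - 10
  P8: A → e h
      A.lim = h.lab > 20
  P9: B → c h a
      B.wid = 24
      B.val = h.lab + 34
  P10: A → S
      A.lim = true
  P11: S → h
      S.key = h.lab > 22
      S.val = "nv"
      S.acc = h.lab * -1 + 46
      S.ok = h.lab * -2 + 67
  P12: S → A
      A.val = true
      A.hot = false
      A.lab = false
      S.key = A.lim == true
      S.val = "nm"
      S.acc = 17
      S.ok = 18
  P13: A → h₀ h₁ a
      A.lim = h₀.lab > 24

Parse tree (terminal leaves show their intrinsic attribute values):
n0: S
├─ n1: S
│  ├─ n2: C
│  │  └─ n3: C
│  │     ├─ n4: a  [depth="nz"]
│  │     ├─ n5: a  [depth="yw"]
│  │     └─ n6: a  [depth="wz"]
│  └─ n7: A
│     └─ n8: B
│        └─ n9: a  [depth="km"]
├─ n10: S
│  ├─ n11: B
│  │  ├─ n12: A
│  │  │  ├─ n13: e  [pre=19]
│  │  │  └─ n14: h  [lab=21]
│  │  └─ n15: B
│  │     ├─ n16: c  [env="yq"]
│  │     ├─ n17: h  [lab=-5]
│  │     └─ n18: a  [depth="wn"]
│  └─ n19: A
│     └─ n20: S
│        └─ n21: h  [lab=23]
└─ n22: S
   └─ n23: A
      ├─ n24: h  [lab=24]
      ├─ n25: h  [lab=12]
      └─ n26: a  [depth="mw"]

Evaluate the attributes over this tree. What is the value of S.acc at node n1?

1. n2.mk = 19  [19]
2. n2.sig = true  [true]
3. n3.mk = 18  [18]
4. n3.sig = true  [C₀.mk > 18]
5. n4.depth = "nz"  [terminal]
6. n5.depth = "yw"  [terminal]
7. n6.depth = "wz"  [terminal]
8. n3.acc = 25  [C.mk * -2 + 61]
9. n3.val = false  [C.mk > 18]
10. n2.acc = 21  [C₁.acc - 4]
11. n2.val = true  [C₀.mk == 19]
12. n7.val = true  [true]
13. n7.hot = false  [not C.val]
14. n7.lab = false  [false]
15. n8.tag = false  [A.hot == true]
16. n8.depth = "zy"  ["zy"]
17. n9.depth = "km"  [terminal]
18. n8.wid = 1  [len(B.depth) - 1]
19. n8.val = 18  [len(B.depth) + 16]
20. n7.lim = true  [not A.lab]
21. n1.key = false  [C.acc > 21]
22. n1.val = "xq"  ["xq"]
23. n1.acc = 3  [C.acc - 18]
24. n1.ok = 4  [C.acc * 3 - 59]
25. n11.tag = false  [false]
26. n11.depth = "pp"  ["pp"]
27. n12.val = false  [B₀.tag == true]
28. n12.hot = false  [B₀.tag == true]
29. n12.lab = true  [B₀.tag == false]
30. n13.pre = 19  [terminal]
31. n14.lab = 21  [terminal]
32. n12.lim = true  [h.lab > 20]
33. n15.tag = true  [true]
34. n15.depth = "nk"  ["nk"]
35. n16.env = "yq"  [terminal]
36. n17.lab = -5  [terminal]
37. n18.depth = "wn"  [terminal]
38. n15.wid = 24  [24]
39. n15.val = 29  [h.lab + 34]
40. n11.wid = 13  [B₁.wid * -1 + 37]
41. n11.val = 14  [(if A.lim then B₁.wid else B₁.val) - 10]
42. n19.val = true  [true]
43. n19.hot = true  [B.wid > 12]
44. n19.lab = false  [B.val > 14]
45. n21.lab = 23  [terminal]
46. n20.key = true  [h.lab > 22]
47. n20.val = "nv"  ["nv"]
48. n20.acc = 23  [h.lab * -1 + 46]
49. n20.ok = 21  [h.lab * -2 + 67]
50. n19.lim = true  [true]
51. n10.key = false  [A.lim == false]
52. n10.val = "wk"  ["wk"]
53. n10.acc = -9  [B.wid * -1 + 4]
54. n10.ok = 8  [8]
55. n23.val = true  [true]
56. n23.hot = false  [false]
57. n23.lab = false  [false]
58. n24.lab = 24  [terminal]
59. n25.lab = 12  [terminal]
60. n26.depth = "mw"  [terminal]
61. n23.lim = false  [h₀.lab > 24]
62. n22.key = false  [A.lim == true]
63. n22.val = "nm"  ["nm"]
64. n22.acc = 17  [17]
65. n22.ok = 18  [18]
66. n0.key = true  [S₃.acc == 17]
67. n0.val = "xqwk"  [S₁.val ++ S₂.val]
68. n0.acc = 4  [S₃.ok - 14]
69. n0.ok = -6  [S₃.ok - 24]

3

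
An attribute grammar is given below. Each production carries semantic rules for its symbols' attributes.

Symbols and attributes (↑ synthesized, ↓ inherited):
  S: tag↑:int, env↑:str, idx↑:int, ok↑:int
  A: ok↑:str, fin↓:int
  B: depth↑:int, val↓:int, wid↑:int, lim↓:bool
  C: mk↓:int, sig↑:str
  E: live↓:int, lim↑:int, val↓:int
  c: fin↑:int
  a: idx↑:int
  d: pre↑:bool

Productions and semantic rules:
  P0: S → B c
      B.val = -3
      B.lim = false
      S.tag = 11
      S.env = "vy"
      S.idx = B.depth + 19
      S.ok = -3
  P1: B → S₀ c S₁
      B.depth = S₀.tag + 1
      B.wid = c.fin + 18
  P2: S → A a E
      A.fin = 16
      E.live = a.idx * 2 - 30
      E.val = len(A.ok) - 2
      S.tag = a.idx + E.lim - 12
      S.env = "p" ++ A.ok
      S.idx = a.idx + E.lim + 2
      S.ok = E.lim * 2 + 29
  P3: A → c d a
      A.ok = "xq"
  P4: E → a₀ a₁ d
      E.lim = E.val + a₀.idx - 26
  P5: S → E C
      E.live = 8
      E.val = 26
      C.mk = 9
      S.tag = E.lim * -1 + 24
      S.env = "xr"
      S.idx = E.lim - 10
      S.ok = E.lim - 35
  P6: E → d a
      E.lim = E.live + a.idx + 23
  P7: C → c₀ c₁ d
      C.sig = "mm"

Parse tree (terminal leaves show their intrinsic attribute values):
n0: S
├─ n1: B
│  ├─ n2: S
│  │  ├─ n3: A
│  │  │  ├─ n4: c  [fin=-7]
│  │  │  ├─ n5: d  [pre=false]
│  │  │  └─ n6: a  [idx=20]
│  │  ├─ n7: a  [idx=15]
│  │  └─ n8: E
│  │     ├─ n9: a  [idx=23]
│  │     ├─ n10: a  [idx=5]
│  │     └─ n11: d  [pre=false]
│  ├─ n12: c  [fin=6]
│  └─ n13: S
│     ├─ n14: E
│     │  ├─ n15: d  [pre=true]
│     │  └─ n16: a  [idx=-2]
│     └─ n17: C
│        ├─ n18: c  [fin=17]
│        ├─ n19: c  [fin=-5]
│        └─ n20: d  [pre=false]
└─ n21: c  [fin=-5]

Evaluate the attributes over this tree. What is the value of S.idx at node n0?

20

1. n1.val = -3  [-3]
2. n1.lim = false  [false]
3. n3.fin = 16  [16]
4. n4.fin = -7  [terminal]
5. n5.pre = false  [terminal]
6. n6.idx = 20  [terminal]
7. n3.ok = "xq"  ["xq"]
8. n7.idx = 15  [terminal]
9. n8.live = 0  [a.idx * 2 - 30]
10. n8.val = 0  [len(A.ok) - 2]
11. n9.idx = 23  [terminal]
12. n10.idx = 5  [terminal]
13. n11.pre = false  [terminal]
14. n8.lim = -3  [E.val + a₀.idx - 26]
15. n2.tag = 0  [a.idx + E.lim - 12]
16. n2.env = "pxq"  ["p" ++ A.ok]
17. n2.idx = 14  [a.idx + E.lim + 2]
18. n2.ok = 23  [E.lim * 2 + 29]
19. n12.fin = 6  [terminal]
20. n14.live = 8  [8]
21. n14.val = 26  [26]
22. n15.pre = true  [terminal]
23. n16.idx = -2  [terminal]
24. n14.lim = 29  [E.live + a.idx + 23]
25. n17.mk = 9  [9]
26. n18.fin = 17  [terminal]
27. n19.fin = -5  [terminal]
28. n20.pre = false  [terminal]
29. n17.sig = "mm"  ["mm"]
30. n13.tag = -5  [E.lim * -1 + 24]
31. n13.env = "xr"  ["xr"]
32. n13.idx = 19  [E.lim - 10]
33. n13.ok = -6  [E.lim - 35]
34. n1.depth = 1  [S₀.tag + 1]
35. n1.wid = 24  [c.fin + 18]
36. n21.fin = -5  [terminal]
37. n0.tag = 11  [11]
38. n0.env = "vy"  ["vy"]
39. n0.idx = 20  [B.depth + 19]
40. n0.ok = -3  [-3]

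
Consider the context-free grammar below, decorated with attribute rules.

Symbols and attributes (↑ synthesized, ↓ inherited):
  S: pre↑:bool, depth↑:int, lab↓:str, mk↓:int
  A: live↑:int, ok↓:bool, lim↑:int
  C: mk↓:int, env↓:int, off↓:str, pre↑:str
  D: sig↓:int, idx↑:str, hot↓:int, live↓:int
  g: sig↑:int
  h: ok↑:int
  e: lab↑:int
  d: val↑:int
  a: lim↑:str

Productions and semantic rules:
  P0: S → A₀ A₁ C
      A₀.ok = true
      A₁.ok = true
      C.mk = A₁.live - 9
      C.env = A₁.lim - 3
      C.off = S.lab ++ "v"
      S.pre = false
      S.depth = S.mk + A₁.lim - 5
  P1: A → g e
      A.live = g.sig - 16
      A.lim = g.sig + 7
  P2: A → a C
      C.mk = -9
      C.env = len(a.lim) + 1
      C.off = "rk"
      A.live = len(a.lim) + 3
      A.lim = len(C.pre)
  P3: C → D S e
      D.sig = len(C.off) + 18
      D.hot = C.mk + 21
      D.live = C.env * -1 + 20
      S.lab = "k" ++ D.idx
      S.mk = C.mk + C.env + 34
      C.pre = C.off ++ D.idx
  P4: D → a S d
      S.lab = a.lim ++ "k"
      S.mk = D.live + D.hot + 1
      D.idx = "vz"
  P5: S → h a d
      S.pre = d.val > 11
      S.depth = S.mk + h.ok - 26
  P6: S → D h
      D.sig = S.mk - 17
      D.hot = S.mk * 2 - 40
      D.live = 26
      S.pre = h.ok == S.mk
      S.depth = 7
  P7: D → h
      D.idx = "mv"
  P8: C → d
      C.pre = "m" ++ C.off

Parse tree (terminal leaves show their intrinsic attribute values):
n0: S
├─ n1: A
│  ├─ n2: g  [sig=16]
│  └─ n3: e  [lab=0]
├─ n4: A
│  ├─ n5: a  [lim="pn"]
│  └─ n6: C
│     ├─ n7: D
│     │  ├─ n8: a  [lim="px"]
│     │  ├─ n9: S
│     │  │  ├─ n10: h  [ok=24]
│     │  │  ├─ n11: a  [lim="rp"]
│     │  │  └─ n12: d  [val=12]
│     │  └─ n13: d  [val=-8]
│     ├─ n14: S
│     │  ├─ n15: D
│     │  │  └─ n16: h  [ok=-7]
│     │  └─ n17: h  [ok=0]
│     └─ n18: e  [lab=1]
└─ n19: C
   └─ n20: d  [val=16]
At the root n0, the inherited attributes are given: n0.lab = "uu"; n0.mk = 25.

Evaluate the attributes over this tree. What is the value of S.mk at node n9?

1. n0.lab = "uu"  [given at root]
2. n0.mk = 25  [given at root]
3. n1.ok = true  [true]
4. n2.sig = 16  [terminal]
5. n3.lab = 0  [terminal]
6. n1.live = 0  [g.sig - 16]
7. n1.lim = 23  [g.sig + 7]
8. n4.ok = true  [true]
9. n5.lim = "pn"  [terminal]
10. n6.mk = -9  [-9]
11. n6.env = 3  [len(a.lim) + 1]
12. n6.off = "rk"  ["rk"]
13. n7.sig = 20  [len(C.off) + 18]
14. n7.hot = 12  [C.mk + 21]
15. n7.live = 17  [C.env * -1 + 20]
16. n8.lim = "px"  [terminal]
17. n9.lab = "pxk"  [a.lim ++ "k"]
18. n9.mk = 30  [D.live + D.hot + 1]
19. n10.ok = 24  [terminal]
20. n11.lim = "rp"  [terminal]
21. n12.val = 12  [terminal]
22. n9.pre = true  [d.val > 11]
23. n9.depth = 28  [S.mk + h.ok - 26]
24. n13.val = -8  [terminal]
25. n7.idx = "vz"  ["vz"]
26. n14.lab = "kvz"  ["k" ++ D.idx]
27. n14.mk = 28  [C.mk + C.env + 34]
28. n15.sig = 11  [S.mk - 17]
29. n15.hot = 16  [S.mk * 2 - 40]
30. n15.live = 26  [26]
31. n16.ok = -7  [terminal]
32. n15.idx = "mv"  ["mv"]
33. n17.ok = 0  [terminal]
34. n14.pre = false  [h.ok == S.mk]
35. n14.depth = 7  [7]
36. n18.lab = 1  [terminal]
37. n6.pre = "rkvz"  [C.off ++ D.idx]
38. n4.live = 5  [len(a.lim) + 3]
39. n4.lim = 4  [len(C.pre)]
40. n19.mk = -4  [A₁.live - 9]
41. n19.env = 1  [A₁.lim - 3]
42. n19.off = "uuv"  [S.lab ++ "v"]
43. n20.val = 16  [terminal]
44. n19.pre = "muuv"  ["m" ++ C.off]
45. n0.pre = false  [false]
46. n0.depth = 24  [S.mk + A₁.lim - 5]

30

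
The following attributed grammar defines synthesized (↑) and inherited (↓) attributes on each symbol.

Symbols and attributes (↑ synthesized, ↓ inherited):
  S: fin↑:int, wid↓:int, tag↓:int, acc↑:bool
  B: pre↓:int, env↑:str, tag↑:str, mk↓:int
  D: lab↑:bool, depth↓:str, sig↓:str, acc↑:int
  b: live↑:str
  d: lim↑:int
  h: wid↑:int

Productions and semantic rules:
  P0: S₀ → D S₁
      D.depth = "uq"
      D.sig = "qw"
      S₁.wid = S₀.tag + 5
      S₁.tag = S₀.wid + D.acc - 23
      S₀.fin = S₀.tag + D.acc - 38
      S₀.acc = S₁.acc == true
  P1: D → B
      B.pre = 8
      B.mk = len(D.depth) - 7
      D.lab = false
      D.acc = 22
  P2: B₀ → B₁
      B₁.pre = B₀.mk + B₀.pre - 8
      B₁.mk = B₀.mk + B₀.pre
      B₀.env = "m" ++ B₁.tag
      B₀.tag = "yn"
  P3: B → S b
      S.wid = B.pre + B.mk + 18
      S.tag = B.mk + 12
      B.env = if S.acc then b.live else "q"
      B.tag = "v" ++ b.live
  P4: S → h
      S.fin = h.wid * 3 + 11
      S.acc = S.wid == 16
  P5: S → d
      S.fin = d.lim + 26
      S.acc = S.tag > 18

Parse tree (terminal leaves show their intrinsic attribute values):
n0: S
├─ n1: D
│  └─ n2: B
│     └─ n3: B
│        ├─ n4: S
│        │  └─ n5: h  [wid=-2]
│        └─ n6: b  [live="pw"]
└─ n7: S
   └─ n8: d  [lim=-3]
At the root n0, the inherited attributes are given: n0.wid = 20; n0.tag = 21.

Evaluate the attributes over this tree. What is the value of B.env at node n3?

"pw"

1. n0.wid = 20  [given at root]
2. n0.tag = 21  [given at root]
3. n1.depth = "uq"  ["uq"]
4. n1.sig = "qw"  ["qw"]
5. n2.pre = 8  [8]
6. n2.mk = -5  [len(D.depth) - 7]
7. n3.pre = -5  [B₀.mk + B₀.pre - 8]
8. n3.mk = 3  [B₀.mk + B₀.pre]
9. n4.wid = 16  [B.pre + B.mk + 18]
10. n4.tag = 15  [B.mk + 12]
11. n5.wid = -2  [terminal]
12. n4.fin = 5  [h.wid * 3 + 11]
13. n4.acc = true  [S.wid == 16]
14. n6.live = "pw"  [terminal]
15. n3.env = "pw"  [if S.acc then b.live else "q"]
16. n3.tag = "vpw"  ["v" ++ b.live]
17. n2.env = "mvpw"  ["m" ++ B₁.tag]
18. n2.tag = "yn"  ["yn"]
19. n1.lab = false  [false]
20. n1.acc = 22  [22]
21. n7.wid = 26  [S₀.tag + 5]
22. n7.tag = 19  [S₀.wid + D.acc - 23]
23. n8.lim = -3  [terminal]
24. n7.fin = 23  [d.lim + 26]
25. n7.acc = true  [S.tag > 18]
26. n0.fin = 5  [S₀.tag + D.acc - 38]
27. n0.acc = true  [S₁.acc == true]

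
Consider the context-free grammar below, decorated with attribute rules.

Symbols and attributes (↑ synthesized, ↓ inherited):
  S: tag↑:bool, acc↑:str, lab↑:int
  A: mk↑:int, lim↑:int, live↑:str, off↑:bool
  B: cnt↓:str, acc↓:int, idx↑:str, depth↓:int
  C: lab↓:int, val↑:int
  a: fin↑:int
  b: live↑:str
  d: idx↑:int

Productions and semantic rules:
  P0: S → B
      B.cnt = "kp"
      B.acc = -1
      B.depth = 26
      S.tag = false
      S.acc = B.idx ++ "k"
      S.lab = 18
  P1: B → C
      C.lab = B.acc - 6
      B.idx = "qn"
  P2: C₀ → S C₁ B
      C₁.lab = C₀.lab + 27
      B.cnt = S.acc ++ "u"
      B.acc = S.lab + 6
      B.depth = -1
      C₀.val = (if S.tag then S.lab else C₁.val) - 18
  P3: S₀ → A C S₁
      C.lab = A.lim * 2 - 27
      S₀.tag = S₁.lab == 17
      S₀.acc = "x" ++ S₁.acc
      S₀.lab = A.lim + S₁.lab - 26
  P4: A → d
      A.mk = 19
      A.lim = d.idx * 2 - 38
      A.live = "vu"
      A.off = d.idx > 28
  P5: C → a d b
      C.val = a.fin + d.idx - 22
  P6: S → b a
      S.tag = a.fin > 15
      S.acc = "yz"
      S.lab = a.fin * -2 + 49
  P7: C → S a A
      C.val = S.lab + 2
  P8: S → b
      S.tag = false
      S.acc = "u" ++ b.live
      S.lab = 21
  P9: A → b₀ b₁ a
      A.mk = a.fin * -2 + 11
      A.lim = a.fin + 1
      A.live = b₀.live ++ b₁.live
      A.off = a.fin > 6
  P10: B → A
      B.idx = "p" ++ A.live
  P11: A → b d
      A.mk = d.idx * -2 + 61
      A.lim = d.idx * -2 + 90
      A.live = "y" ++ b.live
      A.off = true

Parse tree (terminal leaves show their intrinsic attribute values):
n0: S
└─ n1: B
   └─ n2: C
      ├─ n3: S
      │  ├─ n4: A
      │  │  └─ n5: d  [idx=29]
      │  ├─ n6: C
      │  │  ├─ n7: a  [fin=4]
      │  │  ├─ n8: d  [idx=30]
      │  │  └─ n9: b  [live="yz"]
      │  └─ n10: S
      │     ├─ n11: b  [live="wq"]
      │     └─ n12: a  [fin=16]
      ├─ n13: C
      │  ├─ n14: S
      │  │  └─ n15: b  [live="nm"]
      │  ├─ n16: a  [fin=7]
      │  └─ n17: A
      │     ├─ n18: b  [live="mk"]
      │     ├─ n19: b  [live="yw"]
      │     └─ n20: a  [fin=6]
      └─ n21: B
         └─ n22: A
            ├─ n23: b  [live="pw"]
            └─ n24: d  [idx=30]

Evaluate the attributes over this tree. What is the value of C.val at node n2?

-7

1. n1.cnt = "kp"  ["kp"]
2. n1.acc = -1  [-1]
3. n1.depth = 26  [26]
4. n2.lab = -7  [B.acc - 6]
5. n5.idx = 29  [terminal]
6. n4.mk = 19  [19]
7. n4.lim = 20  [d.idx * 2 - 38]
8. n4.live = "vu"  ["vu"]
9. n4.off = true  [d.idx > 28]
10. n6.lab = 13  [A.lim * 2 - 27]
11. n7.fin = 4  [terminal]
12. n8.idx = 30  [terminal]
13. n9.live = "yz"  [terminal]
14. n6.val = 12  [a.fin + d.idx - 22]
15. n11.live = "wq"  [terminal]
16. n12.fin = 16  [terminal]
17. n10.tag = true  [a.fin > 15]
18. n10.acc = "yz"  ["yz"]
19. n10.lab = 17  [a.fin * -2 + 49]
20. n3.tag = true  [S₁.lab == 17]
21. n3.acc = "xyz"  ["x" ++ S₁.acc]
22. n3.lab = 11  [A.lim + S₁.lab - 26]
23. n13.lab = 20  [C₀.lab + 27]
24. n15.live = "nm"  [terminal]
25. n14.tag = false  [false]
26. n14.acc = "unm"  ["u" ++ b.live]
27. n14.lab = 21  [21]
28. n16.fin = 7  [terminal]
29. n18.live = "mk"  [terminal]
30. n19.live = "yw"  [terminal]
31. n20.fin = 6  [terminal]
32. n17.mk = -1  [a.fin * -2 + 11]
33. n17.lim = 7  [a.fin + 1]
34. n17.live = "mkyw"  [b₀.live ++ b₁.live]
35. n17.off = false  [a.fin > 6]
36. n13.val = 23  [S.lab + 2]
37. n21.cnt = "xyzu"  [S.acc ++ "u"]
38. n21.acc = 17  [S.lab + 6]
39. n21.depth = -1  [-1]
40. n23.live = "pw"  [terminal]
41. n24.idx = 30  [terminal]
42. n22.mk = 1  [d.idx * -2 + 61]
43. n22.lim = 30  [d.idx * -2 + 90]
44. n22.live = "ypw"  ["y" ++ b.live]
45. n22.off = true  [true]
46. n21.idx = "pypw"  ["p" ++ A.live]
47. n2.val = -7  [(if S.tag then S.lab else C₁.val) - 18]
48. n1.idx = "qn"  ["qn"]
49. n0.tag = false  [false]
50. n0.acc = "qnk"  [B.idx ++ "k"]
51. n0.lab = 18  [18]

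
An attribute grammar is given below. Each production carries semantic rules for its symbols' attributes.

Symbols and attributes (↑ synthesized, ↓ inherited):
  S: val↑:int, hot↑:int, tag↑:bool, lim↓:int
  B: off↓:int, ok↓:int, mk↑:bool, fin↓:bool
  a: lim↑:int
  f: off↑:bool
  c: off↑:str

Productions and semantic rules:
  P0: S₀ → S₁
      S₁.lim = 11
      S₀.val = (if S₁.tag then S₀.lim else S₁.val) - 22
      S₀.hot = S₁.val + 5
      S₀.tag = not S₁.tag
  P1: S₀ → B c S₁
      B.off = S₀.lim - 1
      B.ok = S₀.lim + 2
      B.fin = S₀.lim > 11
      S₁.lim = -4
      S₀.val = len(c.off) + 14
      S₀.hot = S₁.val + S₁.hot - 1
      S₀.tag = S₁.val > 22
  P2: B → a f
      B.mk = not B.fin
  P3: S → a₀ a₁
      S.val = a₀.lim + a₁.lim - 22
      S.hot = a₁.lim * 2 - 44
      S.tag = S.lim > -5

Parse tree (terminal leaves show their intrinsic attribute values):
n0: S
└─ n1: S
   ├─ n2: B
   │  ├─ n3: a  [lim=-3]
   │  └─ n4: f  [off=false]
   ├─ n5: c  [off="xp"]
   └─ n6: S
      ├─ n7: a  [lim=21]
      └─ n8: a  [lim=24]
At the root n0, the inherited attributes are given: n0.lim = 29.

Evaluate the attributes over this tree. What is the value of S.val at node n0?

7

1. n0.lim = 29  [given at root]
2. n1.lim = 11  [11]
3. n2.off = 10  [S₀.lim - 1]
4. n2.ok = 13  [S₀.lim + 2]
5. n2.fin = false  [S₀.lim > 11]
6. n3.lim = -3  [terminal]
7. n4.off = false  [terminal]
8. n2.mk = true  [not B.fin]
9. n5.off = "xp"  [terminal]
10. n6.lim = -4  [-4]
11. n7.lim = 21  [terminal]
12. n8.lim = 24  [terminal]
13. n6.val = 23  [a₀.lim + a₁.lim - 22]
14. n6.hot = 4  [a₁.lim * 2 - 44]
15. n6.tag = true  [S.lim > -5]
16. n1.val = 16  [len(c.off) + 14]
17. n1.hot = 26  [S₁.val + S₁.hot - 1]
18. n1.tag = true  [S₁.val > 22]
19. n0.val = 7  [(if S₁.tag then S₀.lim else S₁.val) - 22]
20. n0.hot = 21  [S₁.val + 5]
21. n0.tag = false  [not S₁.tag]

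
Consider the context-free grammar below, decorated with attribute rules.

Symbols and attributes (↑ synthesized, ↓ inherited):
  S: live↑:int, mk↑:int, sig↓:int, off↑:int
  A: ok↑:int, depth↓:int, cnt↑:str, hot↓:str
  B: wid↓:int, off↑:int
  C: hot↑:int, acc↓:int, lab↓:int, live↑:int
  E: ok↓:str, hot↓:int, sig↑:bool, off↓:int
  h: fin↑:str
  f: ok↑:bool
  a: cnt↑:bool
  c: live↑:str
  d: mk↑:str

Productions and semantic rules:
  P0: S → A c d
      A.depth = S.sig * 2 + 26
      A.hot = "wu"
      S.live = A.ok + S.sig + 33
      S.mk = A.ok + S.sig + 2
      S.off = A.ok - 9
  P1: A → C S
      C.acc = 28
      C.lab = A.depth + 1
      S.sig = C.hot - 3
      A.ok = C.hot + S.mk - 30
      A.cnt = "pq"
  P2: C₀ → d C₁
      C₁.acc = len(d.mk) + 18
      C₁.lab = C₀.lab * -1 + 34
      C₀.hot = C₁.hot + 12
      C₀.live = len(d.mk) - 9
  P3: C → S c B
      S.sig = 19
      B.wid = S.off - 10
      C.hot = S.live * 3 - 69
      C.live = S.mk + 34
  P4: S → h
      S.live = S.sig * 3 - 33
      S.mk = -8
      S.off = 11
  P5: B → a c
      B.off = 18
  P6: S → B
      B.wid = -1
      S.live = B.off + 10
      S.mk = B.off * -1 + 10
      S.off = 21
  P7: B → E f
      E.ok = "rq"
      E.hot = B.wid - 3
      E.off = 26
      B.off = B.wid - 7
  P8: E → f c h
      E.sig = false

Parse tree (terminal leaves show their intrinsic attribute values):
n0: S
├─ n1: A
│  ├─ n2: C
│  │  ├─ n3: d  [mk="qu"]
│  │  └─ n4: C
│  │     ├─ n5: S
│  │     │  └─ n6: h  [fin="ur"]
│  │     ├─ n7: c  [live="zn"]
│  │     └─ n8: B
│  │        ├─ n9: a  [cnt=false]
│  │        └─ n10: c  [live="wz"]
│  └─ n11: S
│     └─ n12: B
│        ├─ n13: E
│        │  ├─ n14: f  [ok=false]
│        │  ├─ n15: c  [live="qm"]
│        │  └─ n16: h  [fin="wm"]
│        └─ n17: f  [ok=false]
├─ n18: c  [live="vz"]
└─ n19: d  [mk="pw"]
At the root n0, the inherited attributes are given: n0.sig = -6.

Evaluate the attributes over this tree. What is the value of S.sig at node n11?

12

1. n0.sig = -6  [given at root]
2. n1.depth = 14  [S.sig * 2 + 26]
3. n1.hot = "wu"  ["wu"]
4. n2.acc = 28  [28]
5. n2.lab = 15  [A.depth + 1]
6. n3.mk = "qu"  [terminal]
7. n4.acc = 20  [len(d.mk) + 18]
8. n4.lab = 19  [C₀.lab * -1 + 34]
9. n5.sig = 19  [19]
10. n6.fin = "ur"  [terminal]
11. n5.live = 24  [S.sig * 3 - 33]
12. n5.mk = -8  [-8]
13. n5.off = 11  [11]
14. n7.live = "zn"  [terminal]
15. n8.wid = 1  [S.off - 10]
16. n9.cnt = false  [terminal]
17. n10.live = "wz"  [terminal]
18. n8.off = 18  [18]
19. n4.hot = 3  [S.live * 3 - 69]
20. n4.live = 26  [S.mk + 34]
21. n2.hot = 15  [C₁.hot + 12]
22. n2.live = -7  [len(d.mk) - 9]
23. n11.sig = 12  [C.hot - 3]
24. n12.wid = -1  [-1]
25. n13.ok = "rq"  ["rq"]
26. n13.hot = -4  [B.wid - 3]
27. n13.off = 26  [26]
28. n14.ok = false  [terminal]
29. n15.live = "qm"  [terminal]
30. n16.fin = "wm"  [terminal]
31. n13.sig = false  [false]
32. n17.ok = false  [terminal]
33. n12.off = -8  [B.wid - 7]
34. n11.live = 2  [B.off + 10]
35. n11.mk = 18  [B.off * -1 + 10]
36. n11.off = 21  [21]
37. n1.ok = 3  [C.hot + S.mk - 30]
38. n1.cnt = "pq"  ["pq"]
39. n18.live = "vz"  [terminal]
40. n19.mk = "pw"  [terminal]
41. n0.live = 30  [A.ok + S.sig + 33]
42. n0.mk = -1  [A.ok + S.sig + 2]
43. n0.off = -6  [A.ok - 9]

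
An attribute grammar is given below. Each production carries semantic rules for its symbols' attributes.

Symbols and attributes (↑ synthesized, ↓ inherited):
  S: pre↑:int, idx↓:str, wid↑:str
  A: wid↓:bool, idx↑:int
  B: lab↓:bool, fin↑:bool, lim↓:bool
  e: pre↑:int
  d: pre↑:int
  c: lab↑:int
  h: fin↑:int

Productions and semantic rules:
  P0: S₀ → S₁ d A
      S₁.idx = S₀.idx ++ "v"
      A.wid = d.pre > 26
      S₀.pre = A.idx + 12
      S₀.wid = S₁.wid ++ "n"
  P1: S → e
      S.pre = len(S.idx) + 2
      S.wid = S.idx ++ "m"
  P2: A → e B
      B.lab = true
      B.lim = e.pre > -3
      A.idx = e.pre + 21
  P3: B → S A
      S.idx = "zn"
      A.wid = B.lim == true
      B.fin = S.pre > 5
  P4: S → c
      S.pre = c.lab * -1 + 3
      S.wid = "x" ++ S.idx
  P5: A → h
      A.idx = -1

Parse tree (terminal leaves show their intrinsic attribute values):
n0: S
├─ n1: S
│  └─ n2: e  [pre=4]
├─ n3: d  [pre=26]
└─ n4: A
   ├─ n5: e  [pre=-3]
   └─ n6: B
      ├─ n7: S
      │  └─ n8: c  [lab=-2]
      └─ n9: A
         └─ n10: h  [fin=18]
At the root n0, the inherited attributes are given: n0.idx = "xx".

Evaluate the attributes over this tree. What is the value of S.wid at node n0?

1. n0.idx = "xx"  [given at root]
2. n1.idx = "xxv"  [S₀.idx ++ "v"]
3. n2.pre = 4  [terminal]
4. n1.pre = 5  [len(S.idx) + 2]
5. n1.wid = "xxvm"  [S.idx ++ "m"]
6. n3.pre = 26  [terminal]
7. n4.wid = false  [d.pre > 26]
8. n5.pre = -3  [terminal]
9. n6.lab = true  [true]
10. n6.lim = false  [e.pre > -3]
11. n7.idx = "zn"  ["zn"]
12. n8.lab = -2  [terminal]
13. n7.pre = 5  [c.lab * -1 + 3]
14. n7.wid = "xzn"  ["x" ++ S.idx]
15. n9.wid = false  [B.lim == true]
16. n10.fin = 18  [terminal]
17. n9.idx = -1  [-1]
18. n6.fin = false  [S.pre > 5]
19. n4.idx = 18  [e.pre + 21]
20. n0.pre = 30  [A.idx + 12]
21. n0.wid = "xxvmn"  [S₁.wid ++ "n"]

"xxvmn"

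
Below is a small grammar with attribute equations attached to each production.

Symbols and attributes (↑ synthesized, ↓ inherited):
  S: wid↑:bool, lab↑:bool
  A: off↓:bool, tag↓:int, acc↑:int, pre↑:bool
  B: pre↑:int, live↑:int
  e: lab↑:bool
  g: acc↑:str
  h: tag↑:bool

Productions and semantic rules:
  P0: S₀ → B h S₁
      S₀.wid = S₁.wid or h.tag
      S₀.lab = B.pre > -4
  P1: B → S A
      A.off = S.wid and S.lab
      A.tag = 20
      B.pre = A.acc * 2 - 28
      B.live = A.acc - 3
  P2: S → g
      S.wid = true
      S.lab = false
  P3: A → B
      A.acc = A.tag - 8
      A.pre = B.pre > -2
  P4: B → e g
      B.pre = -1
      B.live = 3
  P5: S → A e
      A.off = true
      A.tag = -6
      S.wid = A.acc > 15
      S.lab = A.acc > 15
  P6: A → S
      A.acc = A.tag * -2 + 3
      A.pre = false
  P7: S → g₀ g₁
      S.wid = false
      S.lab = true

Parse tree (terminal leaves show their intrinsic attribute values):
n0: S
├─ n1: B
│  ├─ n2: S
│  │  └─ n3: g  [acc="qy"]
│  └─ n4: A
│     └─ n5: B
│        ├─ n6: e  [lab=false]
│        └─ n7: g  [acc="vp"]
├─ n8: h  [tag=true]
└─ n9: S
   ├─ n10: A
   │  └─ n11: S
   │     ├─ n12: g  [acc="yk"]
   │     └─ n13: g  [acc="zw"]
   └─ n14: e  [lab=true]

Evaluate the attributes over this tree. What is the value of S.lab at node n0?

1. n3.acc = "qy"  [terminal]
2. n2.wid = true  [true]
3. n2.lab = false  [false]
4. n4.off = false  [S.wid and S.lab]
5. n4.tag = 20  [20]
6. n6.lab = false  [terminal]
7. n7.acc = "vp"  [terminal]
8. n5.pre = -1  [-1]
9. n5.live = 3  [3]
10. n4.acc = 12  [A.tag - 8]
11. n4.pre = true  [B.pre > -2]
12. n1.pre = -4  [A.acc * 2 - 28]
13. n1.live = 9  [A.acc - 3]
14. n8.tag = true  [terminal]
15. n10.off = true  [true]
16. n10.tag = -6  [-6]
17. n12.acc = "yk"  [terminal]
18. n13.acc = "zw"  [terminal]
19. n11.wid = false  [false]
20. n11.lab = true  [true]
21. n10.acc = 15  [A.tag * -2 + 3]
22. n10.pre = false  [false]
23. n14.lab = true  [terminal]
24. n9.wid = false  [A.acc > 15]
25. n9.lab = false  [A.acc > 15]
26. n0.wid = true  [S₁.wid or h.tag]
27. n0.lab = false  [B.pre > -4]

false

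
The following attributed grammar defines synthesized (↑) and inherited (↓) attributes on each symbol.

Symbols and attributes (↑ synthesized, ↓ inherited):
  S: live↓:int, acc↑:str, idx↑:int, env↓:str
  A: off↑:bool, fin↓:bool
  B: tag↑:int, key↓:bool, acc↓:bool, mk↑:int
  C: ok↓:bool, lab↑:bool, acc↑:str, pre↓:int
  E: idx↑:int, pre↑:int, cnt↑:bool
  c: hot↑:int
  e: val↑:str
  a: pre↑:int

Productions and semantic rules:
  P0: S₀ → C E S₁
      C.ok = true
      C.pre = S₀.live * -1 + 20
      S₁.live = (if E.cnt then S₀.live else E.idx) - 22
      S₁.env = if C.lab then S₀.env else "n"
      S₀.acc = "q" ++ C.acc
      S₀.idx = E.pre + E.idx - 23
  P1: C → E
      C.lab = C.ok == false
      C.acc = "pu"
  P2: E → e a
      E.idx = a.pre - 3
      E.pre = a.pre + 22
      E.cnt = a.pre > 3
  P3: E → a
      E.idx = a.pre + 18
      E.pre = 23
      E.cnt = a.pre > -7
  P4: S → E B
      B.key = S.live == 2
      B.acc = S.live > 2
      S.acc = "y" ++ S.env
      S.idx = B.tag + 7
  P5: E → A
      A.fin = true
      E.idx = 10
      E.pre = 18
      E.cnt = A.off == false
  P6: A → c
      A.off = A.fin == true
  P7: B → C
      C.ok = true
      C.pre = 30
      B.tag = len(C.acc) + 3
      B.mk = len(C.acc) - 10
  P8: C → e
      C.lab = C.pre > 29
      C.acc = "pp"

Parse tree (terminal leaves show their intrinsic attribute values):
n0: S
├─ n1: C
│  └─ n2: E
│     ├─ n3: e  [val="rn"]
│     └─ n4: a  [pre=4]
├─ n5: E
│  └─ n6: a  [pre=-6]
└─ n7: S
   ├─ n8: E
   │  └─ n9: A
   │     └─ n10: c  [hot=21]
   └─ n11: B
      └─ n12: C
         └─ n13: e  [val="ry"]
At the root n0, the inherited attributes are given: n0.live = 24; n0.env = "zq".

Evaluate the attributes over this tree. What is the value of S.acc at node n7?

"yn"

1. n0.live = 24  [given at root]
2. n0.env = "zq"  [given at root]
3. n1.ok = true  [true]
4. n1.pre = -4  [S₀.live * -1 + 20]
5. n3.val = "rn"  [terminal]
6. n4.pre = 4  [terminal]
7. n2.idx = 1  [a.pre - 3]
8. n2.pre = 26  [a.pre + 22]
9. n2.cnt = true  [a.pre > 3]
10. n1.lab = false  [C.ok == false]
11. n1.acc = "pu"  ["pu"]
12. n6.pre = -6  [terminal]
13. n5.idx = 12  [a.pre + 18]
14. n5.pre = 23  [23]
15. n5.cnt = true  [a.pre > -7]
16. n7.live = 2  [(if E.cnt then S₀.live else E.idx) - 22]
17. n7.env = "n"  [if C.lab then S₀.env else "n"]
18. n9.fin = true  [true]
19. n10.hot = 21  [terminal]
20. n9.off = true  [A.fin == true]
21. n8.idx = 10  [10]
22. n8.pre = 18  [18]
23. n8.cnt = false  [A.off == false]
24. n11.key = true  [S.live == 2]
25. n11.acc = false  [S.live > 2]
26. n12.ok = true  [true]
27. n12.pre = 30  [30]
28. n13.val = "ry"  [terminal]
29. n12.lab = true  [C.pre > 29]
30. n12.acc = "pp"  ["pp"]
31. n11.tag = 5  [len(C.acc) + 3]
32. n11.mk = -8  [len(C.acc) - 10]
33. n7.acc = "yn"  ["y" ++ S.env]
34. n7.idx = 12  [B.tag + 7]
35. n0.acc = "qpu"  ["q" ++ C.acc]
36. n0.idx = 12  [E.pre + E.idx - 23]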